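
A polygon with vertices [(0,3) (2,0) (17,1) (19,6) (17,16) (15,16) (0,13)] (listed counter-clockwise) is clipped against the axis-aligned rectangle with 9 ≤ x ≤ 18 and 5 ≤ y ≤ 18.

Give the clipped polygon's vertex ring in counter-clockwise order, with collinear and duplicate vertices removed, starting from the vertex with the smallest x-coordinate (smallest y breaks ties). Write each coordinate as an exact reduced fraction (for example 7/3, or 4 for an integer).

Clipped polygon: [(9,5) (18,5) (18,11) (17,16) (15,16) (9,74/5)]

1. After x ≥ 9: [(9,7/15) (17,1) (19,6) (17,16) (15,16) (9,74/5)]
2. After x ≤ 18: [(9,7/15) (17,1) (18,7/2) (18,11) (17,16) (15,16) (9,74/5)]
3. After y ≥ 5: [(9,5) (18,5) (18,11) (17,16) (15,16) (9,74/5)]
4. After y ≤ 18: [(9,5) (18,5) (18,11) (17,16) (15,16) (9,74/5)]
5. Canonical ring: [(9,5) (18,5) (18,11) (17,16) (15,16) (9,74/5)]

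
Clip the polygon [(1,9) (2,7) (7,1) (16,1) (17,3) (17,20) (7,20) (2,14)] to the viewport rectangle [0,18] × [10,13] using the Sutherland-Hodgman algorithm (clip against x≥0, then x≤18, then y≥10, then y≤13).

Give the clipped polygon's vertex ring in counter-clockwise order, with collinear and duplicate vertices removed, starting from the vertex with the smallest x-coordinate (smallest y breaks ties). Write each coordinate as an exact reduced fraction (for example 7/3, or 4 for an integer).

1. After x ≥ 0: [(1,9) (2,7) (7,1) (16,1) (17,3) (17,20) (7,20) (2,14)]
2. After x ≤ 18: [(1,9) (2,7) (7,1) (16,1) (17,3) (17,20) (7,20) (2,14)]
3. After y ≥ 10: [(6/5,10) (17,10) (17,20) (7,20) (2,14)]
4. After y ≤ 13: [(9/5,13) (6/5,10) (17,10) (17,13)]
5. Canonical ring: [(6/5,10) (17,10) (17,13) (9/5,13)]

Clipped polygon: [(6/5,10) (17,10) (17,13) (9/5,13)]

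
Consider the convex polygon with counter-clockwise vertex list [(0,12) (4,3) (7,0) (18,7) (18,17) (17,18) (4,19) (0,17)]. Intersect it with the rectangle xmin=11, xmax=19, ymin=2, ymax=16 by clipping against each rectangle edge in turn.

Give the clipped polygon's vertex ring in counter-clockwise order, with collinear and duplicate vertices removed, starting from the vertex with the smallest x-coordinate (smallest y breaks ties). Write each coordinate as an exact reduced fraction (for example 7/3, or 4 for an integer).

1. After x ≥ 11: [(11,28/11) (18,7) (18,17) (17,18) (11,240/13)]
2. After x ≤ 19: [(11,28/11) (18,7) (18,17) (17,18) (11,240/13)]
3. After y ≥ 2: [(11,28/11) (18,7) (18,17) (17,18) (11,240/13)]
4. After y ≤ 16: [(11,16) (11,28/11) (18,7) (18,16)]
5. Canonical ring: [(11,28/11) (18,7) (18,16) (11,16)]

Clipped polygon: [(11,28/11) (18,7) (18,16) (11,16)]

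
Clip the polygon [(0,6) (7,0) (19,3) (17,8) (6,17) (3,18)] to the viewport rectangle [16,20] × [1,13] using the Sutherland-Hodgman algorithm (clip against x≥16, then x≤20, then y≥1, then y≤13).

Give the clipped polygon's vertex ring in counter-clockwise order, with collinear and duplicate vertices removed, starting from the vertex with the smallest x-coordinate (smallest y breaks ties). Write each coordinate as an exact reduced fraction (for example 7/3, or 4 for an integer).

1. After x ≥ 16: [(16,9/4) (19,3) (17,8) (16,97/11)]
2. After x ≤ 20: [(16,9/4) (19,3) (17,8) (16,97/11)]
3. After y ≥ 1: [(16,9/4) (19,3) (17,8) (16,97/11)]
4. After y ≤ 13: [(16,9/4) (19,3) (17,8) (16,97/11)]
5. Canonical ring: [(16,9/4) (19,3) (17,8) (16,97/11)]

Clipped polygon: [(16,9/4) (19,3) (17,8) (16,97/11)]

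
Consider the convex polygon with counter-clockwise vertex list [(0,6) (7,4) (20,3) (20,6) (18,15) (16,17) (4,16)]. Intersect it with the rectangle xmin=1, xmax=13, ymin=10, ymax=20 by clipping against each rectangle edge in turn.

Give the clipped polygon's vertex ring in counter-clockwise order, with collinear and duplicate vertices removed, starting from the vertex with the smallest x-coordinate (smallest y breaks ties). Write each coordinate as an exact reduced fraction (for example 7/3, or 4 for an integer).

Clipped polygon: [(8/5,10) (13,10) (13,67/4) (4,16)]

1. After x ≥ 1: [(1,17/2) (1,40/7) (7,4) (20,3) (20,6) (18,15) (16,17) (4,16)]
2. After x ≤ 13: [(1,17/2) (1,40/7) (7,4) (13,46/13) (13,67/4) (4,16)]
3. After y ≥ 10: [(8/5,10) (13,10) (13,67/4) (4,16)]
4. After y ≤ 20: [(8/5,10) (13,10) (13,67/4) (4,16)]
5. Canonical ring: [(8/5,10) (13,10) (13,67/4) (4,16)]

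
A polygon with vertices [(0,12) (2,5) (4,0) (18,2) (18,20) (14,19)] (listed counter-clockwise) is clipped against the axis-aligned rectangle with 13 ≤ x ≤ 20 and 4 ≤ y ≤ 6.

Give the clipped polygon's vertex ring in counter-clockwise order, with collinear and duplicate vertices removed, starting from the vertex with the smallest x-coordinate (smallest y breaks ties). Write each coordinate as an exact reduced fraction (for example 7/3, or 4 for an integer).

Clipped polygon: [(13,4) (18,4) (18,6) (13,6)]

1. After x ≥ 13: [(13,37/2) (13,9/7) (18,2) (18,20) (14,19)]
2. After x ≤ 20: [(13,37/2) (13,9/7) (18,2) (18,20) (14,19)]
3. After y ≥ 4: [(13,37/2) (13,4) (18,4) (18,20) (14,19)]
4. After y ≤ 6: [(13,6) (13,4) (18,4) (18,6)]
5. Canonical ring: [(13,4) (18,4) (18,6) (13,6)]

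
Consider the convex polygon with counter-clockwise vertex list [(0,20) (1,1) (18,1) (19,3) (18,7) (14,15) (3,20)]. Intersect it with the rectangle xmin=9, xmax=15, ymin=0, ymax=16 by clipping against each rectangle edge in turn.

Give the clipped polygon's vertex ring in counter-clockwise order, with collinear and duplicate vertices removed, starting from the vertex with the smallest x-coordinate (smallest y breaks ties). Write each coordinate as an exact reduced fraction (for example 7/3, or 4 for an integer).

1. After x ≥ 9: [(9,1) (18,1) (19,3) (18,7) (14,15) (9,190/11)]
2. After x ≤ 15: [(9,1) (15,1) (15,13) (14,15) (9,190/11)]
3. After y ≥ 0: [(9,1) (15,1) (15,13) (14,15) (9,190/11)]
4. After y ≤ 16: [(9,16) (9,1) (15,1) (15,13) (14,15) (59/5,16)]
5. Canonical ring: [(9,1) (15,1) (15,13) (14,15) (59/5,16) (9,16)]

Clipped polygon: [(9,1) (15,1) (15,13) (14,15) (59/5,16) (9,16)]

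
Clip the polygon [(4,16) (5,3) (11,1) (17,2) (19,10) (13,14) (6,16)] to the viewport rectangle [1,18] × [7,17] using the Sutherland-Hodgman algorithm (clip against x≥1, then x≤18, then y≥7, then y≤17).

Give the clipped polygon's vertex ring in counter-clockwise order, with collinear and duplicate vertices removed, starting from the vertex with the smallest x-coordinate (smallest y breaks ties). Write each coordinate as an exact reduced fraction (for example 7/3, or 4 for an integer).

1. After x ≥ 1: [(4,16) (5,3) (11,1) (17,2) (19,10) (13,14) (6,16)]
2. After x ≤ 18: [(4,16) (5,3) (11,1) (17,2) (18,6) (18,32/3) (13,14) (6,16)]
3. After y ≥ 7: [(4,16) (61/13,7) (18,7) (18,32/3) (13,14) (6,16)]
4. After y ≤ 17: [(4,16) (61/13,7) (18,7) (18,32/3) (13,14) (6,16)]
5. Canonical ring: [(4,16) (61/13,7) (18,7) (18,32/3) (13,14) (6,16)]

Clipped polygon: [(4,16) (61/13,7) (18,7) (18,32/3) (13,14) (6,16)]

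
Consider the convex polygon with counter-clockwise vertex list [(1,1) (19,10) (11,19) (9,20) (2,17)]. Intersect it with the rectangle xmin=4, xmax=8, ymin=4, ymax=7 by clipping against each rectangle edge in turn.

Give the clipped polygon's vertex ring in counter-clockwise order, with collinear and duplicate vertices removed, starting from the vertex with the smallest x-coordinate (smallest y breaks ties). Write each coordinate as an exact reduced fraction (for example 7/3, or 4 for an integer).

Clipped polygon: [(4,4) (7,4) (8,9/2) (8,7) (4,7)]

1. After x ≥ 4: [(4,5/2) (19,10) (11,19) (9,20) (4,125/7)]
2. After x ≤ 8: [(4,5/2) (8,9/2) (8,137/7) (4,125/7)]
3. After y ≥ 4: [(4,4) (7,4) (8,9/2) (8,137/7) (4,125/7)]
4. After y ≤ 7: [(4,7) (4,4) (7,4) (8,9/2) (8,7)]
5. Canonical ring: [(4,4) (7,4) (8,9/2) (8,7) (4,7)]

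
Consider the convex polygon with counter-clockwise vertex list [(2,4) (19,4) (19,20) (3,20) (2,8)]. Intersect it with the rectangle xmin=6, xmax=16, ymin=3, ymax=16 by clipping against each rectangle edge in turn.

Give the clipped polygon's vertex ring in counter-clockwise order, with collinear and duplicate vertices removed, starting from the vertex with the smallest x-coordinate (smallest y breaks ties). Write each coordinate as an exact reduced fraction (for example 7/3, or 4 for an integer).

Clipped polygon: [(6,4) (16,4) (16,16) (6,16)]

1. After x ≥ 6: [(6,4) (19,4) (19,20) (6,20)]
2. After x ≤ 16: [(6,4) (16,4) (16,20) (6,20)]
3. After y ≥ 3: [(6,4) (16,4) (16,20) (6,20)]
4. After y ≤ 16: [(6,16) (6,4) (16,4) (16,16)]
5. Canonical ring: [(6,4) (16,4) (16,16) (6,16)]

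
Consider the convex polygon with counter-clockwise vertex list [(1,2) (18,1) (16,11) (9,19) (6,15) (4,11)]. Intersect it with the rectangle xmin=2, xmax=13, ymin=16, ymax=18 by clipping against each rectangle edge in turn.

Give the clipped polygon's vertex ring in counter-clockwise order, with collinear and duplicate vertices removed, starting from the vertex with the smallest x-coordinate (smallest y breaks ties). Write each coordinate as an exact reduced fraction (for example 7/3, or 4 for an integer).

Clipped polygon: [(27/4,16) (93/8,16) (79/8,18) (33/4,18)]

1. After x ≥ 2: [(2,5) (2,33/17) (18,1) (16,11) (9,19) (6,15) (4,11)]
2. After x ≤ 13: [(2,5) (2,33/17) (13,22/17) (13,101/7) (9,19) (6,15) (4,11)]
3. After y ≥ 16: [(93/8,16) (9,19) (27/4,16)]
4. After y ≤ 18: [(93/8,16) (79/8,18) (33/4,18) (27/4,16)]
5. Canonical ring: [(27/4,16) (93/8,16) (79/8,18) (33/4,18)]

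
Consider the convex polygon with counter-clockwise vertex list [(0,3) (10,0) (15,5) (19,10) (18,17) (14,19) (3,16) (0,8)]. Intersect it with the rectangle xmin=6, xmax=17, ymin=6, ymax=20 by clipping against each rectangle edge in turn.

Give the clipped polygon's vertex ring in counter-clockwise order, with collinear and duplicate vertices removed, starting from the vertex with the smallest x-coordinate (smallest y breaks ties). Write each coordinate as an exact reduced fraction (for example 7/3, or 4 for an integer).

1. After x ≥ 6: [(6,6/5) (10,0) (15,5) (19,10) (18,17) (14,19) (6,185/11)]
2. After x ≤ 17: [(6,6/5) (10,0) (15,5) (17,15/2) (17,35/2) (14,19) (6,185/11)]
3. After y ≥ 6: [(6,6) (79/5,6) (17,15/2) (17,35/2) (14,19) (6,185/11)]
4. After y ≤ 20: [(6,6) (79/5,6) (17,15/2) (17,35/2) (14,19) (6,185/11)]
5. Canonical ring: [(6,6) (79/5,6) (17,15/2) (17,35/2) (14,19) (6,185/11)]

Clipped polygon: [(6,6) (79/5,6) (17,15/2) (17,35/2) (14,19) (6,185/11)]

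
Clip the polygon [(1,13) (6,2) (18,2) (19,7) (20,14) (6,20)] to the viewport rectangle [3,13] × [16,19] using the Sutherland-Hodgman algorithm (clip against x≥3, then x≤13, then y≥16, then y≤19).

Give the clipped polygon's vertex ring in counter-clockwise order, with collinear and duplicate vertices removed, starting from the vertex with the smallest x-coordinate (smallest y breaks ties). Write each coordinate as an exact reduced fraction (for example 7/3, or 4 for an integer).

Clipped polygon: [(22/7,16) (13,16) (13,17) (25/3,19) (37/7,19)]

1. After x ≥ 3: [(3,79/5) (3,43/5) (6,2) (18,2) (19,7) (20,14) (6,20)]
2. After x ≤ 13: [(3,79/5) (3,43/5) (6,2) (13,2) (13,17) (6,20)]
3. After y ≥ 16: [(22/7,16) (13,16) (13,17) (6,20)]
4. After y ≤ 19: [(37/7,19) (22/7,16) (13,16) (13,17) (25/3,19)]
5. Canonical ring: [(22/7,16) (13,16) (13,17) (25/3,19) (37/7,19)]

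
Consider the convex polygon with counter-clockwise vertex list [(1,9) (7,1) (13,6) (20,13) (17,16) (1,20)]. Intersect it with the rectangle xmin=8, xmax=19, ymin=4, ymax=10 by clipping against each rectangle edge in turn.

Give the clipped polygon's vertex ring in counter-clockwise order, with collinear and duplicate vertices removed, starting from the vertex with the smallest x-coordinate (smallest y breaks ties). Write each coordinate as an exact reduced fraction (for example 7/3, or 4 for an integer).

1. After x ≥ 8: [(8,11/6) (13,6) (20,13) (17,16) (8,73/4)]
2. After x ≤ 19: [(8,11/6) (13,6) (19,12) (19,14) (17,16) (8,73/4)]
3. After y ≥ 4: [(8,4) (53/5,4) (13,6) (19,12) (19,14) (17,16) (8,73/4)]
4. After y ≤ 10: [(8,10) (8,4) (53/5,4) (13,6) (17,10)]
5. Canonical ring: [(8,4) (53/5,4) (13,6) (17,10) (8,10)]

Clipped polygon: [(8,4) (53/5,4) (13,6) (17,10) (8,10)]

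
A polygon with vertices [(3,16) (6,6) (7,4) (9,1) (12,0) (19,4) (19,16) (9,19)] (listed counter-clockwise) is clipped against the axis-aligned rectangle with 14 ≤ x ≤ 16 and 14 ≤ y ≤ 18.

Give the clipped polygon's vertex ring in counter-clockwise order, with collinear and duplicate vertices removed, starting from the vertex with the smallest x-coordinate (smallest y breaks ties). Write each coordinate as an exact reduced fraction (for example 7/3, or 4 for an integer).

1. After x ≥ 14: [(14,8/7) (19,4) (19,16) (14,35/2)]
2. After x ≤ 16: [(14,8/7) (16,16/7) (16,169/10) (14,35/2)]
3. After y ≥ 14: [(14,14) (16,14) (16,169/10) (14,35/2)]
4. After y ≤ 18: [(14,14) (16,14) (16,169/10) (14,35/2)]
5. Canonical ring: [(14,14) (16,14) (16,169/10) (14,35/2)]

Clipped polygon: [(14,14) (16,14) (16,169/10) (14,35/2)]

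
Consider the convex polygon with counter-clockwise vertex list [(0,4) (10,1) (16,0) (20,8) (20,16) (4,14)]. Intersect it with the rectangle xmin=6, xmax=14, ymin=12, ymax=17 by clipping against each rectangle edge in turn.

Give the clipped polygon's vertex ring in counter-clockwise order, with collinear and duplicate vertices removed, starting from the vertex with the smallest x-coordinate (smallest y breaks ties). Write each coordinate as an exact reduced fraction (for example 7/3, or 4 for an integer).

1. After x ≥ 6: [(6,11/5) (10,1) (16,0) (20,8) (20,16) (6,57/4)]
2. After x ≤ 14: [(6,11/5) (10,1) (14,1/3) (14,61/4) (6,57/4)]
3. After y ≥ 12: [(6,12) (14,12) (14,61/4) (6,57/4)]
4. After y ≤ 17: [(6,12) (14,12) (14,61/4) (6,57/4)]
5. Canonical ring: [(6,12) (14,12) (14,61/4) (6,57/4)]

Clipped polygon: [(6,12) (14,12) (14,61/4) (6,57/4)]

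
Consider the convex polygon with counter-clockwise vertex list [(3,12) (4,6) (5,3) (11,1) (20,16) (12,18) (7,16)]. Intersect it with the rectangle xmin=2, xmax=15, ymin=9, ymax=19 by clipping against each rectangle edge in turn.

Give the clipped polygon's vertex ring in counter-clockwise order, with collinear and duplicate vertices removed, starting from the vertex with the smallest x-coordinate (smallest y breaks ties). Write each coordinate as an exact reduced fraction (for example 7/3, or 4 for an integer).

1. After x ≥ 2: [(3,12) (4,6) (5,3) (11,1) (20,16) (12,18) (7,16)]
2. After x ≤ 15: [(3,12) (4,6) (5,3) (11,1) (15,23/3) (15,69/4) (12,18) (7,16)]
3. After y ≥ 9: [(3,12) (7/2,9) (15,9) (15,69/4) (12,18) (7,16)]
4. After y ≤ 19: [(3,12) (7/2,9) (15,9) (15,69/4) (12,18) (7,16)]
5. Canonical ring: [(3,12) (7/2,9) (15,9) (15,69/4) (12,18) (7,16)]

Clipped polygon: [(3,12) (7/2,9) (15,9) (15,69/4) (12,18) (7,16)]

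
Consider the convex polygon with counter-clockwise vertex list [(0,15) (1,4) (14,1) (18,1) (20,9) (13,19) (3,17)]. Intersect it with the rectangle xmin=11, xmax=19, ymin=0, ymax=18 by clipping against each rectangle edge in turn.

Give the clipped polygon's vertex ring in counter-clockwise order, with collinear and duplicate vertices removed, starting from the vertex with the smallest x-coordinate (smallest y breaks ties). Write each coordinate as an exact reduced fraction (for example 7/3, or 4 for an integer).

Clipped polygon: [(11,22/13) (14,1) (18,1) (19,5) (19,73/7) (137/10,18) (11,18)]

1. After x ≥ 11: [(11,22/13) (14,1) (18,1) (20,9) (13,19) (11,93/5)]
2. After x ≤ 19: [(11,22/13) (14,1) (18,1) (19,5) (19,73/7) (13,19) (11,93/5)]
3. After y ≥ 0: [(11,22/13) (14,1) (18,1) (19,5) (19,73/7) (13,19) (11,93/5)]
4. After y ≤ 18: [(11,18) (11,22/13) (14,1) (18,1) (19,5) (19,73/7) (137/10,18)]
5. Canonical ring: [(11,22/13) (14,1) (18,1) (19,5) (19,73/7) (137/10,18) (11,18)]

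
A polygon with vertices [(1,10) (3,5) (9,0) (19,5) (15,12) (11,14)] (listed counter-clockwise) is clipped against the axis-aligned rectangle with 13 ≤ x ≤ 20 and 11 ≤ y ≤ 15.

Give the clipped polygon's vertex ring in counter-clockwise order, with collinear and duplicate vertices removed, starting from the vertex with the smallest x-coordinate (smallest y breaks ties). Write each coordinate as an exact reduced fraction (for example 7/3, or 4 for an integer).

Clipped polygon: [(13,11) (109/7,11) (15,12) (13,13)]

1. After x ≥ 13: [(13,2) (19,5) (15,12) (13,13)]
2. After x ≤ 20: [(13,2) (19,5) (15,12) (13,13)]
3. After y ≥ 11: [(13,11) (109/7,11) (15,12) (13,13)]
4. After y ≤ 15: [(13,11) (109/7,11) (15,12) (13,13)]
5. Canonical ring: [(13,11) (109/7,11) (15,12) (13,13)]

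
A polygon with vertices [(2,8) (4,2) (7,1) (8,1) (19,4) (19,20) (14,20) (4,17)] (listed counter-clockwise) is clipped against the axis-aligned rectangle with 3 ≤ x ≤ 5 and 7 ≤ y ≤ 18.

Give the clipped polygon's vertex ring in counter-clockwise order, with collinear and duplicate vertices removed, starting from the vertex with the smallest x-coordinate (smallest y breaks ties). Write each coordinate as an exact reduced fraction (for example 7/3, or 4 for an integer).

Clipped polygon: [(3,7) (5,7) (5,173/10) (4,17) (3,25/2)]

1. After x ≥ 3: [(3,25/2) (3,5) (4,2) (7,1) (8,1) (19,4) (19,20) (14,20) (4,17)]
2. After x ≤ 5: [(3,25/2) (3,5) (4,2) (5,5/3) (5,173/10) (4,17)]
3. After y ≥ 7: [(3,25/2) (3,7) (5,7) (5,173/10) (4,17)]
4. After y ≤ 18: [(3,25/2) (3,7) (5,7) (5,173/10) (4,17)]
5. Canonical ring: [(3,7) (5,7) (5,173/10) (4,17) (3,25/2)]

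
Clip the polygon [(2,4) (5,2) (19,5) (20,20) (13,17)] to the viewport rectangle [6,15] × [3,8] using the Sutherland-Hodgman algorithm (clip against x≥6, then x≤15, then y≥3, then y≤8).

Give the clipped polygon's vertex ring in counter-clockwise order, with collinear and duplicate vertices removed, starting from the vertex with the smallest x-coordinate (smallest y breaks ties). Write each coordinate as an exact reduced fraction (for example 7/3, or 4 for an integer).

Clipped polygon: [(6,3) (29/3,3) (15,29/7) (15,8) (6,8)]

1. After x ≥ 6: [(6,96/11) (6,31/14) (19,5) (20,20) (13,17)]
2. After x ≤ 15: [(6,96/11) (6,31/14) (15,29/7) (15,125/7) (13,17)]
3. After y ≥ 3: [(6,96/11) (6,3) (29/3,3) (15,29/7) (15,125/7) (13,17)]
4. After y ≤ 8: [(6,8) (6,3) (29/3,3) (15,29/7) (15,8)]
5. Canonical ring: [(6,3) (29/3,3) (15,29/7) (15,8) (6,8)]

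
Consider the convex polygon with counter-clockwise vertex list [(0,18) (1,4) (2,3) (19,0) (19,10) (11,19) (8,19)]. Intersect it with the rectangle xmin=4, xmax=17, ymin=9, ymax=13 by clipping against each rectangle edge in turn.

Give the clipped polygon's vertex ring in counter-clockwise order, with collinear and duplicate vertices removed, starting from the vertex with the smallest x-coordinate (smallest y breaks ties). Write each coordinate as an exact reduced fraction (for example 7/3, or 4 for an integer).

Clipped polygon: [(4,9) (17,9) (17,49/4) (49/3,13) (4,13)]

1. After x ≥ 4: [(4,37/2) (4,45/17) (19,0) (19,10) (11,19) (8,19)]
2. After x ≤ 17: [(4,37/2) (4,45/17) (17,6/17) (17,49/4) (11,19) (8,19)]
3. After y ≥ 9: [(4,37/2) (4,9) (17,9) (17,49/4) (11,19) (8,19)]
4. After y ≤ 13: [(4,13) (4,9) (17,9) (17,49/4) (49/3,13)]
5. Canonical ring: [(4,9) (17,9) (17,49/4) (49/3,13) (4,13)]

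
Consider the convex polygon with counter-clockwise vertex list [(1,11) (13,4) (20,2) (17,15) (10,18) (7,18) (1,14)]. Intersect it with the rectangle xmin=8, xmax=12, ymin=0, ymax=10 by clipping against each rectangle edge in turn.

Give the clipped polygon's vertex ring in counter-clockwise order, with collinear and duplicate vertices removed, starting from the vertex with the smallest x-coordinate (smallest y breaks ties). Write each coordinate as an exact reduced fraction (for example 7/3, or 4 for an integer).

Clipped polygon: [(8,83/12) (12,55/12) (12,10) (8,10)]

1. After x ≥ 8: [(8,83/12) (13,4) (20,2) (17,15) (10,18) (8,18)]
2. After x ≤ 12: [(8,83/12) (12,55/12) (12,120/7) (10,18) (8,18)]
3. After y ≥ 0: [(8,83/12) (12,55/12) (12,120/7) (10,18) (8,18)]
4. After y ≤ 10: [(8,10) (8,83/12) (12,55/12) (12,10)]
5. Canonical ring: [(8,83/12) (12,55/12) (12,10) (8,10)]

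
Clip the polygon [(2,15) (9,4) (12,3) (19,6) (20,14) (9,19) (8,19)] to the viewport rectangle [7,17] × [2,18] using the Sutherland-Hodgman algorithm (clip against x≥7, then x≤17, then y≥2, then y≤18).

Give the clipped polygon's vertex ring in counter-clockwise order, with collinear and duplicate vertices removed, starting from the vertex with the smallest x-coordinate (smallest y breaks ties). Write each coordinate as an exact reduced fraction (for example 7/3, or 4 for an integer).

Clipped polygon: [(7,50/7) (9,4) (12,3) (17,36/7) (17,169/11) (56/5,18) (7,18)]

1. After x ≥ 7: [(7,55/3) (7,50/7) (9,4) (12,3) (19,6) (20,14) (9,19) (8,19)]
2. After x ≤ 17: [(7,55/3) (7,50/7) (9,4) (12,3) (17,36/7) (17,169/11) (9,19) (8,19)]
3. After y ≥ 2: [(7,55/3) (7,50/7) (9,4) (12,3) (17,36/7) (17,169/11) (9,19) (8,19)]
4. After y ≤ 18: [(7,18) (7,50/7) (9,4) (12,3) (17,36/7) (17,169/11) (56/5,18)]
5. Canonical ring: [(7,50/7) (9,4) (12,3) (17,36/7) (17,169/11) (56/5,18) (7,18)]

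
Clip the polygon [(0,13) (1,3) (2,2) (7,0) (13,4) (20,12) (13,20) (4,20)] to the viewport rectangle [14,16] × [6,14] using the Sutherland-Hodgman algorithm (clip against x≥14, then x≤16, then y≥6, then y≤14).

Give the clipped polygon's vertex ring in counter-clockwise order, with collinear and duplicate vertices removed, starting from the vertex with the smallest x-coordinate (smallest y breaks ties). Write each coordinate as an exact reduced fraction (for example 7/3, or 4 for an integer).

Clipped polygon: [(14,6) (59/4,6) (16,52/7) (16,14) (14,14)]

1. After x ≥ 14: [(14,36/7) (20,12) (14,132/7)]
2. After x ≤ 16: [(14,36/7) (16,52/7) (16,116/7) (14,132/7)]
3. After y ≥ 6: [(14,6) (59/4,6) (16,52/7) (16,116/7) (14,132/7)]
4. After y ≤ 14: [(14,14) (14,6) (59/4,6) (16,52/7) (16,14)]
5. Canonical ring: [(14,6) (59/4,6) (16,52/7) (16,14) (14,14)]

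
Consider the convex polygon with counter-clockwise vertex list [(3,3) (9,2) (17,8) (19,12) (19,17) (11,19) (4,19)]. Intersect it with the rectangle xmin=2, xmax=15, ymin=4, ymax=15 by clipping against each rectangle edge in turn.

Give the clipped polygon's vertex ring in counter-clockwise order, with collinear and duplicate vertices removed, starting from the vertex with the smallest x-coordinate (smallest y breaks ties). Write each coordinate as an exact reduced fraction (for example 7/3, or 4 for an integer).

1. After x ≥ 2: [(3,3) (9,2) (17,8) (19,12) (19,17) (11,19) (4,19)]
2. After x ≤ 15: [(3,3) (9,2) (15,13/2) (15,18) (11,19) (4,19)]
3. After y ≥ 4: [(49/16,4) (35/3,4) (15,13/2) (15,18) (11,19) (4,19)]
4. After y ≤ 15: [(15/4,15) (49/16,4) (35/3,4) (15,13/2) (15,15)]
5. Canonical ring: [(49/16,4) (35/3,4) (15,13/2) (15,15) (15/4,15)]

Clipped polygon: [(49/16,4) (35/3,4) (15,13/2) (15,15) (15/4,15)]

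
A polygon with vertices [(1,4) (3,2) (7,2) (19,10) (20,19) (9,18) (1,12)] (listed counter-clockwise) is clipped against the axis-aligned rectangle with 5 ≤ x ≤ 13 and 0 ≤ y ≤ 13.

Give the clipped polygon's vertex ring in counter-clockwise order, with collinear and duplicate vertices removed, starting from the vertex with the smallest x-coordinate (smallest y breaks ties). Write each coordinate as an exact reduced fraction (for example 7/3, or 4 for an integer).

1. After x ≥ 5: [(5,2) (7,2) (19,10) (20,19) (9,18) (5,15)]
2. After x ≤ 13: [(5,2) (7,2) (13,6) (13,202/11) (9,18) (5,15)]
3. After y ≥ 0: [(5,2) (7,2) (13,6) (13,202/11) (9,18) (5,15)]
4. After y ≤ 13: [(5,13) (5,2) (7,2) (13,6) (13,13)]
5. Canonical ring: [(5,2) (7,2) (13,6) (13,13) (5,13)]

Clipped polygon: [(5,2) (7,2) (13,6) (13,13) (5,13)]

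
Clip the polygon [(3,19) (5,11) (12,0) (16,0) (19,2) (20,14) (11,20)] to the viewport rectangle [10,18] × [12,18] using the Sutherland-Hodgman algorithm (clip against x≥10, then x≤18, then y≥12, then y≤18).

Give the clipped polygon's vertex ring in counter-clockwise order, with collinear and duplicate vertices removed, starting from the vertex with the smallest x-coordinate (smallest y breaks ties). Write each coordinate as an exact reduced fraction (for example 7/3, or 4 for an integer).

Clipped polygon: [(10,12) (18,12) (18,46/3) (14,18) (10,18)]

1. After x ≥ 10: [(10,159/8) (10,22/7) (12,0) (16,0) (19,2) (20,14) (11,20)]
2. After x ≤ 18: [(10,159/8) (10,22/7) (12,0) (16,0) (18,4/3) (18,46/3) (11,20)]
3. After y ≥ 12: [(10,159/8) (10,12) (18,12) (18,46/3) (11,20)]
4. After y ≤ 18: [(10,18) (10,12) (18,12) (18,46/3) (14,18)]
5. Canonical ring: [(10,12) (18,12) (18,46/3) (14,18) (10,18)]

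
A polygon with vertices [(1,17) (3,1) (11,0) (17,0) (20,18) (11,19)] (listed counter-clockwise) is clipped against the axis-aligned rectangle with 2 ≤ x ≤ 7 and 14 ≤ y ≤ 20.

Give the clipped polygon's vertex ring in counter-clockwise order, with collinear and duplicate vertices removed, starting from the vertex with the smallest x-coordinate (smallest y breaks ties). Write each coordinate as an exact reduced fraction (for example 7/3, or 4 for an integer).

1. After x ≥ 2: [(2,86/5) (2,9) (3,1) (11,0) (17,0) (20,18) (11,19)]
2. After x ≤ 7: [(7,91/5) (2,86/5) (2,9) (3,1) (7,1/2)]
3. After y ≥ 14: [(7,14) (7,91/5) (2,86/5) (2,14)]
4. After y ≤ 20: [(7,14) (7,91/5) (2,86/5) (2,14)]
5. Canonical ring: [(2,14) (7,14) (7,91/5) (2,86/5)]

Clipped polygon: [(2,14) (7,14) (7,91/5) (2,86/5)]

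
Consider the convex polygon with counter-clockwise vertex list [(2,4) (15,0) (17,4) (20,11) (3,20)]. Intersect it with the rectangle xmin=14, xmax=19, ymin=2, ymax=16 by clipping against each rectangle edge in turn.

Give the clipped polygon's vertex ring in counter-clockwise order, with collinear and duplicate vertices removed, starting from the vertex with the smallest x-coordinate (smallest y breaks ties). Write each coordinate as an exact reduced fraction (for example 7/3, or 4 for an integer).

1. After x ≥ 14: [(14,4/13) (15,0) (17,4) (20,11) (14,241/17)]
2. After x ≤ 19: [(14,4/13) (15,0) (17,4) (19,26/3) (19,196/17) (14,241/17)]
3. After y ≥ 2: [(14,2) (16,2) (17,4) (19,26/3) (19,196/17) (14,241/17)]
4. After y ≤ 16: [(14,2) (16,2) (17,4) (19,26/3) (19,196/17) (14,241/17)]
5. Canonical ring: [(14,2) (16,2) (17,4) (19,26/3) (19,196/17) (14,241/17)]

Clipped polygon: [(14,2) (16,2) (17,4) (19,26/3) (19,196/17) (14,241/17)]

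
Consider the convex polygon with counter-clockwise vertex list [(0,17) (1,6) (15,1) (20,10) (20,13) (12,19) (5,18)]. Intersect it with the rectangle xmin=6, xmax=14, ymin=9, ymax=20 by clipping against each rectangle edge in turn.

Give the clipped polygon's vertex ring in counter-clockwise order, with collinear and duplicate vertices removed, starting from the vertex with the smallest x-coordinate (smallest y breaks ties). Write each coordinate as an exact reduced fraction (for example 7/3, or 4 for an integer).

Clipped polygon: [(6,9) (14,9) (14,35/2) (12,19) (6,127/7)]

1. After x ≥ 6: [(6,59/14) (15,1) (20,10) (20,13) (12,19) (6,127/7)]
2. After x ≤ 14: [(6,59/14) (14,19/14) (14,35/2) (12,19) (6,127/7)]
3. After y ≥ 9: [(6,9) (14,9) (14,35/2) (12,19) (6,127/7)]
4. After y ≤ 20: [(6,9) (14,9) (14,35/2) (12,19) (6,127/7)]
5. Canonical ring: [(6,9) (14,9) (14,35/2) (12,19) (6,127/7)]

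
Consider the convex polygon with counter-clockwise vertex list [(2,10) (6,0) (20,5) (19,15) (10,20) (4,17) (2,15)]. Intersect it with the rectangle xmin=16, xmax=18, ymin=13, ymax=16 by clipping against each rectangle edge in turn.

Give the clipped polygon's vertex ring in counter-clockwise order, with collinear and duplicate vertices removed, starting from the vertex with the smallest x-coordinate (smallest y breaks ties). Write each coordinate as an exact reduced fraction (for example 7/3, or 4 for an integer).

1. After x ≥ 16: [(16,25/7) (20,5) (19,15) (16,50/3)]
2. After x ≤ 18: [(16,25/7) (18,30/7) (18,140/9) (16,50/3)]
3. After y ≥ 13: [(16,13) (18,13) (18,140/9) (16,50/3)]
4. After y ≤ 16: [(16,16) (16,13) (18,13) (18,140/9) (86/5,16)]
5. Canonical ring: [(16,13) (18,13) (18,140/9) (86/5,16) (16,16)]

Clipped polygon: [(16,13) (18,13) (18,140/9) (86/5,16) (16,16)]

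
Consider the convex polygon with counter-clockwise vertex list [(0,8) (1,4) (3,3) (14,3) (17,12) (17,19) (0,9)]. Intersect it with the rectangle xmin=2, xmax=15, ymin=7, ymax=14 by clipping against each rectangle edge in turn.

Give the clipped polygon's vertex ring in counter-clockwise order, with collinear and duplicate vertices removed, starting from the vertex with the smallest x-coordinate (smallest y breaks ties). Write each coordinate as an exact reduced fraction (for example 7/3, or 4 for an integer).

1. After x ≥ 2: [(2,7/2) (3,3) (14,3) (17,12) (17,19) (2,173/17)]
2. After x ≤ 15: [(2,7/2) (3,3) (14,3) (15,6) (15,303/17) (2,173/17)]
3. After y ≥ 7: [(2,7) (15,7) (15,303/17) (2,173/17)]
4. After y ≤ 14: [(2,7) (15,7) (15,14) (17/2,14) (2,173/17)]
5. Canonical ring: [(2,7) (15,7) (15,14) (17/2,14) (2,173/17)]

Clipped polygon: [(2,7) (15,7) (15,14) (17/2,14) (2,173/17)]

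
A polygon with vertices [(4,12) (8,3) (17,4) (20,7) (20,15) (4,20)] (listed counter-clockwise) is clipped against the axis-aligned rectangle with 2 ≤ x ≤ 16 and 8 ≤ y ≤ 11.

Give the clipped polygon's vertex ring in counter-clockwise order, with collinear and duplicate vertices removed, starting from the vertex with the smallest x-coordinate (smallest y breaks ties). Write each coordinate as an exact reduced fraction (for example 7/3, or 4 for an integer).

Clipped polygon: [(40/9,11) (52/9,8) (16,8) (16,11)]

1. After x ≥ 2: [(4,12) (8,3) (17,4) (20,7) (20,15) (4,20)]
2. After x ≤ 16: [(4,12) (8,3) (16,35/9) (16,65/4) (4,20)]
3. After y ≥ 8: [(4,12) (52/9,8) (16,8) (16,65/4) (4,20)]
4. After y ≤ 11: [(40/9,11) (52/9,8) (16,8) (16,11)]
5. Canonical ring: [(40/9,11) (52/9,8) (16,8) (16,11)]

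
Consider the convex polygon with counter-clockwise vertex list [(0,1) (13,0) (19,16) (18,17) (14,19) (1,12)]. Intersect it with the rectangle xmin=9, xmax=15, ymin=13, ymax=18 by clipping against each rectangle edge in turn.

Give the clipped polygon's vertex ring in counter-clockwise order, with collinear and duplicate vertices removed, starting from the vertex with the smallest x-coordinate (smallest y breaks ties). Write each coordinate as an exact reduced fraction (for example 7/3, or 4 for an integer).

1. After x ≥ 9: [(9,4/13) (13,0) (19,16) (18,17) (14,19) (9,212/13)]
2. After x ≤ 15: [(9,4/13) (13,0) (15,16/3) (15,37/2) (14,19) (9,212/13)]
3. After y ≥ 13: [(9,13) (15,13) (15,37/2) (14,19) (9,212/13)]
4. After y ≤ 18: [(9,13) (15,13) (15,18) (85/7,18) (9,212/13)]
5. Canonical ring: [(9,13) (15,13) (15,18) (85/7,18) (9,212/13)]

Clipped polygon: [(9,13) (15,13) (15,18) (85/7,18) (9,212/13)]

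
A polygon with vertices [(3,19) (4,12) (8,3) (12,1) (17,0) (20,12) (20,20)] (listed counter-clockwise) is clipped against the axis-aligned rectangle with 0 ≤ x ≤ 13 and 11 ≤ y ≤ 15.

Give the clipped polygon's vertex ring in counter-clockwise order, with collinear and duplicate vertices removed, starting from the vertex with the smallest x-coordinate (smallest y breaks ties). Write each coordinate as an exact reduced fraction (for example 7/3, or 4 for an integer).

Clipped polygon: [(25/7,15) (4,12) (40/9,11) (13,11) (13,15)]

1. After x ≥ 0: [(3,19) (4,12) (8,3) (12,1) (17,0) (20,12) (20,20)]
2. After x ≤ 13: [(13,333/17) (3,19) (4,12) (8,3) (12,1) (13,4/5)]
3. After y ≥ 11: [(13,11) (13,333/17) (3,19) (4,12) (40/9,11)]
4. After y ≤ 15: [(13,11) (13,15) (25/7,15) (4,12) (40/9,11)]
5. Canonical ring: [(25/7,15) (4,12) (40/9,11) (13,11) (13,15)]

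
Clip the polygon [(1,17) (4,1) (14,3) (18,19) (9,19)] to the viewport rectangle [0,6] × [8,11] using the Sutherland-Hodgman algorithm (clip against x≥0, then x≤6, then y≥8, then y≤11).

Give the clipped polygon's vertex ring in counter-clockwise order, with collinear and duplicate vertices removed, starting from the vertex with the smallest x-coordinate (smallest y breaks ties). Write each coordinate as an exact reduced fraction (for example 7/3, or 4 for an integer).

1. After x ≥ 0: [(1,17) (4,1) (14,3) (18,19) (9,19)]
2. After x ≤ 6: [(6,73/4) (1,17) (4,1) (6,7/5)]
3. After y ≥ 8: [(6,8) (6,73/4) (1,17) (43/16,8)]
4. After y ≤ 11: [(6,8) (6,11) (17/8,11) (43/16,8)]
5. Canonical ring: [(17/8,11) (43/16,8) (6,8) (6,11)]

Clipped polygon: [(17/8,11) (43/16,8) (6,8) (6,11)]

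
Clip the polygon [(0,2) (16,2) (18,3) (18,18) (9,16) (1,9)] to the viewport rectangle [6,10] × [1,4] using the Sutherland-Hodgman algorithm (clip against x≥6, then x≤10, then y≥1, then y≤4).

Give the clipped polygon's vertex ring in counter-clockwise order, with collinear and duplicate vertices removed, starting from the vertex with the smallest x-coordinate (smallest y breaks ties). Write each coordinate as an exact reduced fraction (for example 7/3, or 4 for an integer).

Clipped polygon: [(6,2) (10,2) (10,4) (6,4)]

1. After x ≥ 6: [(6,2) (16,2) (18,3) (18,18) (9,16) (6,107/8)]
2. After x ≤ 10: [(6,2) (10,2) (10,146/9) (9,16) (6,107/8)]
3. After y ≥ 1: [(6,2) (10,2) (10,146/9) (9,16) (6,107/8)]
4. After y ≤ 4: [(6,4) (6,2) (10,2) (10,4)]
5. Canonical ring: [(6,2) (10,2) (10,4) (6,4)]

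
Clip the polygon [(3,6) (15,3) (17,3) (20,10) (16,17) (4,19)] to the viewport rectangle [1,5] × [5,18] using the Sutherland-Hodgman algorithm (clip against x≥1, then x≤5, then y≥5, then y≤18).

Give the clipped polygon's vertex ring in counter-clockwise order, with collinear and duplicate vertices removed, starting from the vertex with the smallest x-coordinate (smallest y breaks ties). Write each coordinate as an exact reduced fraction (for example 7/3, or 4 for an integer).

1. After x ≥ 1: [(3,6) (15,3) (17,3) (20,10) (16,17) (4,19)]
2. After x ≤ 5: [(3,6) (5,11/2) (5,113/6) (4,19)]
3. After y ≥ 5: [(3,6) (5,11/2) (5,113/6) (4,19)]
4. After y ≤ 18: [(51/13,18) (3,6) (5,11/2) (5,18)]
5. Canonical ring: [(3,6) (5,11/2) (5,18) (51/13,18)]

Clipped polygon: [(3,6) (5,11/2) (5,18) (51/13,18)]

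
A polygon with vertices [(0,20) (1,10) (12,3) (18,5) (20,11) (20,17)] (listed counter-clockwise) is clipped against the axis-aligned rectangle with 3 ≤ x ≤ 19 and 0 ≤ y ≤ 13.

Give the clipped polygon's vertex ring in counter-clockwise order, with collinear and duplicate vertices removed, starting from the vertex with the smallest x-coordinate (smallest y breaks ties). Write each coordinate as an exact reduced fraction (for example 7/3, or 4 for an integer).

Clipped polygon: [(3,96/11) (12,3) (18,5) (19,8) (19,13) (3,13)]

1. After x ≥ 3: [(3,391/20) (3,96/11) (12,3) (18,5) (20,11) (20,17)]
2. After x ≤ 19: [(19,343/20) (3,391/20) (3,96/11) (12,3) (18,5) (19,8)]
3. After y ≥ 0: [(19,343/20) (3,391/20) (3,96/11) (12,3) (18,5) (19,8)]
4. After y ≤ 13: [(19,13) (3,13) (3,96/11) (12,3) (18,5) (19,8)]
5. Canonical ring: [(3,96/11) (12,3) (18,5) (19,8) (19,13) (3,13)]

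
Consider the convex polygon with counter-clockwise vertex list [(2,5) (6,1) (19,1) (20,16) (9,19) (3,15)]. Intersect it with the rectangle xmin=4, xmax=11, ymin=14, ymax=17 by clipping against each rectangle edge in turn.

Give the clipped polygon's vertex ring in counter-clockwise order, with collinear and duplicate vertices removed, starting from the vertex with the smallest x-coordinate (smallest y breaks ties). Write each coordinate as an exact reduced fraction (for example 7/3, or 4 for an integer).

1. After x ≥ 4: [(4,3) (6,1) (19,1) (20,16) (9,19) (4,47/3)]
2. After x ≤ 11: [(4,3) (6,1) (11,1) (11,203/11) (9,19) (4,47/3)]
3. After y ≥ 14: [(4,14) (11,14) (11,203/11) (9,19) (4,47/3)]
4. After y ≤ 17: [(4,14) (11,14) (11,17) (6,17) (4,47/3)]
5. Canonical ring: [(4,14) (11,14) (11,17) (6,17) (4,47/3)]

Clipped polygon: [(4,14) (11,14) (11,17) (6,17) (4,47/3)]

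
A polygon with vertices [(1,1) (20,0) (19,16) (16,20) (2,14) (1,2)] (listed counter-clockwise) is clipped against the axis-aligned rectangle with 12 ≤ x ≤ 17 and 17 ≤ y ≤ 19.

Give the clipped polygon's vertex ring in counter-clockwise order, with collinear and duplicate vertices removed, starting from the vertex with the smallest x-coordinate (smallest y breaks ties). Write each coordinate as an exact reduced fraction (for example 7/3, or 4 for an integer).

1. After x ≥ 12: [(12,8/19) (20,0) (19,16) (16,20) (12,128/7)]
2. After x ≤ 17: [(12,8/19) (17,3/19) (17,56/3) (16,20) (12,128/7)]
3. After y ≥ 17: [(12,17) (17,17) (17,56/3) (16,20) (12,128/7)]
4. After y ≤ 19: [(12,17) (17,17) (17,56/3) (67/4,19) (41/3,19) (12,128/7)]
5. Canonical ring: [(12,17) (17,17) (17,56/3) (67/4,19) (41/3,19) (12,128/7)]

Clipped polygon: [(12,17) (17,17) (17,56/3) (67/4,19) (41/3,19) (12,128/7)]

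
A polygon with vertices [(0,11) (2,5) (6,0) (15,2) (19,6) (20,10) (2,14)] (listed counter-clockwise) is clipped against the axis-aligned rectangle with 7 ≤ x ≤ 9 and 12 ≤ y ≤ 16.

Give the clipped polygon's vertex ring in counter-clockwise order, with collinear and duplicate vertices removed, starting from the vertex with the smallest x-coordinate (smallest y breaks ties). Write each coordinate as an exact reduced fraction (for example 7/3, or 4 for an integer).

1. After x ≥ 7: [(7,2/9) (15,2) (19,6) (20,10) (7,116/9)]
2. After x ≤ 9: [(7,2/9) (9,2/3) (9,112/9) (7,116/9)]
3. After y ≥ 12: [(7,12) (9,12) (9,112/9) (7,116/9)]
4. After y ≤ 16: [(7,12) (9,12) (9,112/9) (7,116/9)]
5. Canonical ring: [(7,12) (9,12) (9,112/9) (7,116/9)]

Clipped polygon: [(7,12) (9,12) (9,112/9) (7,116/9)]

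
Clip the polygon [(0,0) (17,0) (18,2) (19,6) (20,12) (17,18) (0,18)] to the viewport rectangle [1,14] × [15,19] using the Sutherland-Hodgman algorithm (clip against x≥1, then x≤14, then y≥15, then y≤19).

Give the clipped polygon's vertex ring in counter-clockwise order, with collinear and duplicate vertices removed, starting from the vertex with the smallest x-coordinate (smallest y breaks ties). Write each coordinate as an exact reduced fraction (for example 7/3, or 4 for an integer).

1. After x ≥ 1: [(1,0) (17,0) (18,2) (19,6) (20,12) (17,18) (1,18)]
2. After x ≤ 14: [(1,0) (14,0) (14,18) (1,18)]
3. After y ≥ 15: [(1,15) (14,15) (14,18) (1,18)]
4. After y ≤ 19: [(1,15) (14,15) (14,18) (1,18)]
5. Canonical ring: [(1,15) (14,15) (14,18) (1,18)]

Clipped polygon: [(1,15) (14,15) (14,18) (1,18)]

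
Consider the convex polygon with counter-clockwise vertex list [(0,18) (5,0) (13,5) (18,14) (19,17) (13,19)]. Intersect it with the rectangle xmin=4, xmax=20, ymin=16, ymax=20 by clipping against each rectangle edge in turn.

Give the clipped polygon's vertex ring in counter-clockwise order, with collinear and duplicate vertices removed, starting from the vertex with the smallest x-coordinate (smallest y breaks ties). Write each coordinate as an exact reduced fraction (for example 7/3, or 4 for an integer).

Clipped polygon: [(4,16) (56/3,16) (19,17) (13,19) (4,238/13)]

1. After x ≥ 4: [(4,238/13) (4,18/5) (5,0) (13,5) (18,14) (19,17) (13,19)]
2. After x ≤ 20: [(4,238/13) (4,18/5) (5,0) (13,5) (18,14) (19,17) (13,19)]
3. After y ≥ 16: [(4,238/13) (4,16) (56/3,16) (19,17) (13,19)]
4. After y ≤ 20: [(4,238/13) (4,16) (56/3,16) (19,17) (13,19)]
5. Canonical ring: [(4,16) (56/3,16) (19,17) (13,19) (4,238/13)]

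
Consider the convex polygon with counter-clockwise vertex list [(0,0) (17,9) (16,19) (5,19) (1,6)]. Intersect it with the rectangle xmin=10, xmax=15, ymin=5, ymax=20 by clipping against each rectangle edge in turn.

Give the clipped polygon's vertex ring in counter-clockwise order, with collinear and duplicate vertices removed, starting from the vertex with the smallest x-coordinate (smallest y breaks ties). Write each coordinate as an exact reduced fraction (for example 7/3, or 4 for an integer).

Clipped polygon: [(10,90/17) (15,135/17) (15,19) (10,19)]

1. After x ≥ 10: [(10,90/17) (17,9) (16,19) (10,19)]
2. After x ≤ 15: [(10,90/17) (15,135/17) (15,19) (10,19)]
3. After y ≥ 5: [(10,90/17) (15,135/17) (15,19) (10,19)]
4. After y ≤ 20: [(10,90/17) (15,135/17) (15,19) (10,19)]
5. Canonical ring: [(10,90/17) (15,135/17) (15,19) (10,19)]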